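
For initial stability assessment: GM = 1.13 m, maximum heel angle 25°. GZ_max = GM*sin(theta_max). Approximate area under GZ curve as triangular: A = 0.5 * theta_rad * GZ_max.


Formula: GZ_max = GM * sin(theta); Area = 0.5 * theta_rad * GZ_max
Step 1 — GZ_max = 1.13 * sin(25°) = 1.13 * 0.422618 = 0.477558 m
Step 2 — theta_rad = 25 * pi/180 = 0.436332 rad
Step 3 — Area = 0.5 * 0.436332 * 0.477558 ≈ 0.10419 m·rad (5 s.f.)

0.10419 m·rad


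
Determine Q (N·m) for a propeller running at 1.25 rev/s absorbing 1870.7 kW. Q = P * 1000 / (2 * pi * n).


Formula: Q = P_W / (2 * pi * n)
Step 1 — P_W = 1870.7 kW * 1000 = 1870700.0 W
Step 2 — 2 * pi * n = 2 * pi * 1.25 = 7.853982
Step 3 — Q = 1870700.0 / 7.853982 ≈ 238180 N·m (5 s.f.)

238180 N·m


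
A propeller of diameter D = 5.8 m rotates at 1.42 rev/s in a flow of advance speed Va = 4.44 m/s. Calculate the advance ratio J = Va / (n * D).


Formula: J = Va / (n * D)
Step 1 — n * D = 1.42 * 5.8 = 8.236
Step 2 — J = 4.44 / 8.236 ≈ 0.53910 (5 s.f.)

0.53910


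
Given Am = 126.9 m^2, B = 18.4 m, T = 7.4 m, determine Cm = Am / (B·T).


Formula: Cm = Am / (B * T)
Step 1 — B * T = 18.4 * 7.4 = 136.16 m^2
Step 2 — Cm = 126.9 / 136.16 ≈ 0.93199 (5 s.f.)

0.93199


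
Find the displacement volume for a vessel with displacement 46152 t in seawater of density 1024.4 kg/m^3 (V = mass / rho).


Formula: V = mass / rho
Step 1 — convert tonnes to kg: 46152 t * 1000 = 46152000 kg
Step 2 — V = 46152000 / 1024.4 ≈ 45053 m^3 (5 s.f.)

45053 m^3


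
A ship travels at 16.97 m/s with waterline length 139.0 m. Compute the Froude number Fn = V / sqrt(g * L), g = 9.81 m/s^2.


Formula: Fn = V / sqrt(g * L)
Step 1 — g * L = 9.81 * 139.0 = 1363.59
Step 2 — sqrt(g * L) = sqrt(1363.59) = 36.92682
Step 3 — Fn = 16.97 / 36.92682 ≈ 0.45956 (5 s.f.)

0.45956


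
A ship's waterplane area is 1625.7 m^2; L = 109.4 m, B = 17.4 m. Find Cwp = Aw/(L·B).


Formula: Cwp = Aw / (L * B)
Step 1 — L * B = 109.4 * 17.4 = 1903.56 m^2
Step 2 — Cwp = 1625.7 / 1903.56 ≈ 0.85403 (5 s.f.)

0.85403


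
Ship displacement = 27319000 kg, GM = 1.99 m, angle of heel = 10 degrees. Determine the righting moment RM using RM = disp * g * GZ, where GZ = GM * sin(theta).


Formula: GZ = GM * sin(theta); RM = disp * g * GZ
Step 1 — GZ = 1.99 * sin(10°) = 1.99 * 0.173648 = 0.34556 m
Step 2 — RM = 27319000 * 9.81 * 0.34556 ≈ 92610000 N·m (5 s.f.)

92610000 N·m


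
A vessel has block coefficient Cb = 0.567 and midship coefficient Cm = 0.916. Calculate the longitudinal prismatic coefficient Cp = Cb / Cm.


Formula: Cp = Cb / Cm
Substituting: Cp = 0.567 / 0.916
Result: Cp ≈ 0.61900 (5 s.f.)

0.61900


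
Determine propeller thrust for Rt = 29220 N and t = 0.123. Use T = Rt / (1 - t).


Formula: T = Rt / (1 - t)
Step 1 — (1 - t) = 1 - 0.123 = 0.877
Step 2 — T = 29220 / 0.877 ≈ 33318 N (5 s.f.)

33318 N


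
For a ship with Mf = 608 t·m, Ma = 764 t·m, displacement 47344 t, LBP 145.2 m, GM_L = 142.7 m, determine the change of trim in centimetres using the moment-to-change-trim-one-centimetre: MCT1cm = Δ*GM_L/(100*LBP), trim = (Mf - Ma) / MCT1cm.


Formula: net trimming moment = Mf - Ma; MCT1cm = Δ*GM_L/(100*LBP); trim = net moment / MCT1cm
Step 1 — net trimming moment = 608 - 764 = -156 t·m
Step 2 — MCT1cm = 47344 * 142.7 / (100 * 145.2) = 465.2885 t·m/cm
Step 3 — trim = -156 / 465.2885 ≈ -0.33528 cm (5 s.f.)

-0.33528 cm


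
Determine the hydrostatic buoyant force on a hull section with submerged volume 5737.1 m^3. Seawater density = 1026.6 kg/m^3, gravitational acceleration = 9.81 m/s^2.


Formula: Fb = rho * g * V
Substituting: Fb = 1026.6 * 9.81 * 5737.1
Intermediate: 1026.6 * 9.81 = 10070.946
Result: Fb = 10070.946 * 5737.1 ≈ 57778000 N (5 s.f.)

57778000 N


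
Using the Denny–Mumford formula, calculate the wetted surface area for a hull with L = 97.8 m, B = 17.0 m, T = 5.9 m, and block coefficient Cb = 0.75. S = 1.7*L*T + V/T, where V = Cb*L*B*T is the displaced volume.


Formula: S = 1.7*L*T + V/T with V = Cb*L*B*T, i.e. S = L * (1.7*T + Cb*B)
Step 1 — 1.7*T = 1.7 * 5.9 = 10.03 m
Step 2 — Cb*B = 0.75 * 17.0 = 12.75 m
Step 3 — 1.7*T + Cb*B = 10.03 + 12.75 = 22.78 m
Step 4 — S = 97.8 * 22.78 ≈ 2227.9 m^2 (5 s.f.)

2227.9 m^2


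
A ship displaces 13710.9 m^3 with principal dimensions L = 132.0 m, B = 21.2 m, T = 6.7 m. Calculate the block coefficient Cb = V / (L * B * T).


Formula: Cb = V / (L * B * T)
Step 1 — L * B * T = 132.0 * 21.2 * 6.7 = 18749.28 m^3
Step 2 — Cb = 13710.9 / 18749.28 ≈ 0.73128 (5 s.f.)

0.73128


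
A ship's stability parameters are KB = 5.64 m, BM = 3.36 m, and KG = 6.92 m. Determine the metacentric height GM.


Formula: GM = KB + BM - KG
Step 1 — KM = KB + BM = 5.64 + 3.36 = 9.0 m
Step 2 — GM = KM - KG = 9.0 - 6.92 = 2.08 m

2.08 m


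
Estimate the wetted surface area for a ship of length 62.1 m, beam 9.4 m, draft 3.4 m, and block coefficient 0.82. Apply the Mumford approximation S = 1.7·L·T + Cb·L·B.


Formula: S = 1.7*L*T + V/T with V = Cb*L*B*T, i.e. S = L * (1.7*T + Cb*B)
Step 1 — 1.7*T = 1.7 * 3.4 = 5.78 m
Step 2 — Cb*B = 0.82 * 9.4 = 7.708 m
Step 3 — 1.7*T + Cb*B = 5.78 + 7.708 = 13.488 m
Step 4 — S = 62.1 * 13.488 ≈ 837.60 m^2 (5 s.f.)

837.60 m^2


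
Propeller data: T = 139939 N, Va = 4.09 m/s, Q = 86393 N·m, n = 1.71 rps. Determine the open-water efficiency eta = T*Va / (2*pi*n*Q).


Formula: eta = T * Va / (2 * pi * n * Q)
Step 1 — numerator = T * Va = 139939 * 4.09 = 572350.51
Step 2 — 2 * pi * n = 2 * pi * 1.71 = 10.744247
Step 3 — denominator = 10.744247 * 86393 = 928227.73
Step 4 — eta = 572350.51 / 928227.73 ≈ 0.61661 (5 s.f.)

0.61661


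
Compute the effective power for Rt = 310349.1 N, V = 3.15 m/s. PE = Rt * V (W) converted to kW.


Formula: PE = Rt * V / 1000 (kW)
Step 1 — PE (W) = 310349.1 * 3.15 = 977599.665 W
Step 2 — PE (kW) = 977599.665 / 1000 ≈ 977.60 kW (5 s.f.)

977.60 kW


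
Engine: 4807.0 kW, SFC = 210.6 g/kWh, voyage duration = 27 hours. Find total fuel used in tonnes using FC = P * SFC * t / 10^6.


Formula: FC (tonnes) = P * SFC * t / 1,000,000
Step 1 — P * SFC * t = 4807.0 * 210.6 * 27 = 27333563.4 g
Step 2 — FC (tonnes) = 27333563.4 / 1,000,000 ≈ 27.334 tonnes (5 s.f.)

27.334 tonnes


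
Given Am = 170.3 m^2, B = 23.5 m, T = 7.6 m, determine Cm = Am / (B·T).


Formula: Cm = Am / (B * T)
Step 1 — B * T = 23.5 * 7.6 = 178.6 m^2
Step 2 — Cm = 170.3 / 178.6 ≈ 0.95353 (5 s.f.)

0.95353


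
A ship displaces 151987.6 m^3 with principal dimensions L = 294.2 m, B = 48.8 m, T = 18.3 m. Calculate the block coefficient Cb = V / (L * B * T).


Formula: Cb = V / (L * B * T)
Step 1 — L * B * T = 294.2 * 48.8 * 18.3 = 262732.368 m^3
Step 2 — Cb = 151987.6 / 262732.368 ≈ 0.57849 (5 s.f.)

0.57849


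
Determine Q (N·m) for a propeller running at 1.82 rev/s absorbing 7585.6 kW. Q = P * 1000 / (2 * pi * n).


Formula: Q = P_W / (2 * pi * n)
Step 1 — P_W = 7585.6 kW * 1000 = 7585600.0 W
Step 2 — 2 * pi * n = 2 * pi * 1.82 = 11.435397
Step 3 — Q = 7585600.0 / 11.435397 ≈ 663340 N·m (5 s.f.)

663340 N·m


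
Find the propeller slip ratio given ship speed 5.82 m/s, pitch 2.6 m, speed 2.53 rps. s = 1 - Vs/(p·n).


Formula: s = 1 - Vs / (p * n)
Step 1 — p * n = 2.6 * 2.53 = 6.578
Step 2 — Vs / (p*n) = 5.82 / 6.578 = 0.884767 (6 d.p.)
Step 3 — s = 1 - 0.884767 = 0.115233

0.115233


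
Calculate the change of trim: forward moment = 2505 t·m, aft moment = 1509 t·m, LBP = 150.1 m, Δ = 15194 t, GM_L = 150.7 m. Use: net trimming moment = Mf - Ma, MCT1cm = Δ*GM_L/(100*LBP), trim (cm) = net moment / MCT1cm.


Formula: net trimming moment = Mf - Ma; MCT1cm = Δ*GM_L/(100*LBP); trim = net moment / MCT1cm
Step 1 — net trimming moment = 2505 - 1509 = 996 t·m
Step 2 — MCT1cm = 15194 * 150.7 / (100 * 150.1) = 152.5474 t·m/cm
Step 3 — trim = 996 / 152.5474 ≈ 6.5291 cm (5 s.f.)

6.5291 cm


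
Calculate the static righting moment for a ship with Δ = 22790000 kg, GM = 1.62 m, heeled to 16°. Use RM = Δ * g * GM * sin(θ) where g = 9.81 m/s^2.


Formula: GZ = GM * sin(theta); RM = disp * g * GZ
Step 1 — GZ = 1.62 * sin(16°) = 1.62 * 0.275637 = 0.446532 m
Step 2 — RM = 22790000 * 9.81 * 0.446532 ≈ 99831000 N·m (5 s.f.)

99831000 N·m


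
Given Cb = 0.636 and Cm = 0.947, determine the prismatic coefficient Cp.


Formula: Cp = Cb / Cm
Substituting: Cp = 0.636 / 0.947
Result: Cp ≈ 0.67159 (5 s.f.)

0.67159


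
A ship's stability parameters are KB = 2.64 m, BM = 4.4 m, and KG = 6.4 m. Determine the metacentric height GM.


Formula: GM = KB + BM - KG
Step 1 — KM = KB + BM = 2.64 + 4.4 = 7.04 m
Step 2 — GM = KM - KG = 7.04 - 6.4 = 0.64 m

0.64 m


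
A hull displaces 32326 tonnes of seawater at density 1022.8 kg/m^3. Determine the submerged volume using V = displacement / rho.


Formula: V = mass / rho
Step 1 — convert tonnes to kg: 32326 t * 1000 = 32326000 kg
Step 2 — V = 32326000 / 1022.8 ≈ 31605 m^3 (5 s.f.)

31605 m^3


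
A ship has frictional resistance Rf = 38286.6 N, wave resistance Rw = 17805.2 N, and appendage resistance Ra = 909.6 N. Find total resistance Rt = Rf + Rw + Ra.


Formula: Rt = Rf + Rw + Ra
Substituting: Rt = 38286.6 + 17805.2 + 909.6
Result: Rt = 57001.4 N

57001.4 N


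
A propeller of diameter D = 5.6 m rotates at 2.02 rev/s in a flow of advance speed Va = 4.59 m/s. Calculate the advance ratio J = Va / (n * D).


Formula: J = Va / (n * D)
Step 1 — n * D = 2.02 * 5.6 = 11.312
Step 2 — J = 4.59 / 11.312 ≈ 0.40576 (5 s.f.)

0.40576


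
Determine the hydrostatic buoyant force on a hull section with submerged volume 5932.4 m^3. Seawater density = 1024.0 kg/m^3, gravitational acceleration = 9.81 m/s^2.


Formula: Fb = rho * g * V
Substituting: Fb = 1024.0 * 9.81 * 5932.4
Intermediate: 1024.0 * 9.81 = 10045.44
Result: Fb = 10045.44 * 5932.4 ≈ 59594000 N (5 s.f.)

59594000 N


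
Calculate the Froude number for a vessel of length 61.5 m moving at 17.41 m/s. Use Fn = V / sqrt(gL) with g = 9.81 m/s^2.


Formula: Fn = V / sqrt(g * L)
Step 1 — g * L = 9.81 * 61.5 = 603.315
Step 2 — sqrt(g * L) = sqrt(603.315) = 24.562471
Step 3 — Fn = 17.41 / 24.562471 ≈ 0.70880 (5 s.f.)

0.70880


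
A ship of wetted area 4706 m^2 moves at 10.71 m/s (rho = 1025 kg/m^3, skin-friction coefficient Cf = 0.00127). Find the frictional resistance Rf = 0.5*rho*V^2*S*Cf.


Formula: Rf = 0.5 * rho * V^2 * S * Cf
Step 1 — V^2 = 10.71^2 = 114.7041
Step 2 — 0.5 * rho * V^2 = 0.5 * 1025 * 114.7041 = 58785.85125
Step 3 — Rf = 58785.85125 * 4706 * 0.00127 ≈ 351340 N (5 s.f.)

351340 N


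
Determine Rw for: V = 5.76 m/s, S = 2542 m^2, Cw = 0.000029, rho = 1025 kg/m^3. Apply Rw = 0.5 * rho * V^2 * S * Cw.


Formula: Rw = 0.5 * rho * V^2 * S * Cw
Step 1 — V^2 = 5.76^2 = 33.1776
Step 2 — 0.5 * rho * V^2 = 0.5 * 1025 * 33.1776 = 17003.52
Step 3 — Rw = 17003.52 * 2542 * 0.000029 ≈ 1253.5 N (5 s.f.)

1253.5 N


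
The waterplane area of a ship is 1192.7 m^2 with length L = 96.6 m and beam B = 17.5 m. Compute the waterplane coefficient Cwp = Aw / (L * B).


Formula: Cwp = Aw / (L * B)
Step 1 — L * B = 96.6 * 17.5 = 1690.5 m^2
Step 2 — Cwp = 1192.7 / 1690.5 ≈ 0.70553 (5 s.f.)

0.70553


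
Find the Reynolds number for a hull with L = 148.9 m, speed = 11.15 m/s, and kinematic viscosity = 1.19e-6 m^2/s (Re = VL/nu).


Formula: Re = V * L / nu
Step 1 — V * L = 11.15 * 148.9 = 1660.235 m^2/s
Step 2 — Re = 1660.235 / 1.19e-6 = 1.40e+09

1.40e+09


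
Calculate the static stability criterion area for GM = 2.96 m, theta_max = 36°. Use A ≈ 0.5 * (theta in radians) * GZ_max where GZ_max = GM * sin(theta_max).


Formula: GZ_max = GM * sin(theta); Area = 0.5 * theta_rad * GZ_max
Step 1 — GZ_max = 2.96 * sin(36°) = 2.96 * 0.587785 = 1.739844 m
Step 2 — theta_rad = 36 * pi/180 = 0.628319 rad
Step 3 — Area = 0.5 * 0.628319 * 1.739844 ≈ 0.54659 m·rad (5 s.f.)

0.54659 m·rad


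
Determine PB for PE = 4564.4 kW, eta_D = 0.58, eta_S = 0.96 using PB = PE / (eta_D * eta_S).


Formula: PB = PE / (eta_D * eta_S)
Step 1 — combined efficiency = eta_D * eta_S = 0.58 * 0.96 = 0.5568
Step 2 — PB = 4564.4 / 0.5568 ≈ 8197.6 kW (5 s.f.)

8197.6 kW


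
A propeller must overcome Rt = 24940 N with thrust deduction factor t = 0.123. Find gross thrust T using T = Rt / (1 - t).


Formula: T = Rt / (1 - t)
Step 1 — (1 - t) = 1 - 0.123 = 0.877
Step 2 — T = 24940 / 0.877 ≈ 28438 N (5 s.f.)

28438 N


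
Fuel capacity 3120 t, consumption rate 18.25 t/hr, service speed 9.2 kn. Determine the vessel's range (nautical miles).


Formula: endurance = fuel / rate; range = endurance * speed
Step 1 — endurance = 3120 / 18.25 = 170.9589 hours
Step 2 — range = 170.9589 * 9.2 ≈ 1572.8 nautical miles (5 s.f.)

1572.8 NM


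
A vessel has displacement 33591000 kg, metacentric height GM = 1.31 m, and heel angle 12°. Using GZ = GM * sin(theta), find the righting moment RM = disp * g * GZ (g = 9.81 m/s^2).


Formula: GZ = GM * sin(theta); RM = disp * g * GZ
Step 1 — GZ = 1.31 * sin(12°) = 1.31 * 0.207912 = 0.272365 m
Step 2 — RM = 33591000 * 9.81 * 0.272365 ≈ 89752000 N·m (5 s.f.)

89752000 N·m


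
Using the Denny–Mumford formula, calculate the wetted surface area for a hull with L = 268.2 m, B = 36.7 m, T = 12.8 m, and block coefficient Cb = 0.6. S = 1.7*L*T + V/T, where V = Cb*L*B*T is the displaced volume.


Formula: S = 1.7*L*T + V/T with V = Cb*L*B*T, i.e. S = L * (1.7*T + Cb*B)
Step 1 — 1.7*T = 1.7 * 12.8 = 21.76 m
Step 2 — Cb*B = 0.6 * 36.7 = 22.02 m
Step 3 — 1.7*T + Cb*B = 21.76 + 22.02 = 43.78 m
Step 4 — S = 268.2 * 43.78 ≈ 11742 m^2 (5 s.f.)

11742 m^2


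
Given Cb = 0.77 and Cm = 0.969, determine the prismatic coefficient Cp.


Formula: Cp = Cb / Cm
Substituting: Cp = 0.77 / 0.969
Result: Cp ≈ 0.79463 (5 s.f.)

0.79463


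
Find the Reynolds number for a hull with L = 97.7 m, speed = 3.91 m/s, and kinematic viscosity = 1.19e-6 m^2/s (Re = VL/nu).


Formula: Re = V * L / nu
Step 1 — V * L = 3.91 * 97.7 = 382.007 m^2/s
Step 2 — Re = 382.007 / 1.19e-6 = 3.21e+08

3.21e+08


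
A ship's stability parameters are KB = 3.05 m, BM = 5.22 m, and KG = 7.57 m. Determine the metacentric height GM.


Formula: GM = KB + BM - KG
Step 1 — KM = KB + BM = 3.05 + 5.22 = 8.27 m
Step 2 — GM = KM - KG = 8.27 - 7.57 = 0.7 m

0.7 m


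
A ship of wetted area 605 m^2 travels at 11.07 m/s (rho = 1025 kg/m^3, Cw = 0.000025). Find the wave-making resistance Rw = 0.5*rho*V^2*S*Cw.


Formula: Rw = 0.5 * rho * V^2 * S * Cw
Step 1 — V^2 = 11.07^2 = 122.5449
Step 2 — 0.5 * rho * V^2 = 0.5 * 1025 * 122.5449 = 62804.26125
Step 3 — Rw = 62804.26125 * 605 * 0.000025 ≈ 949.91 N (5 s.f.)

949.91 N


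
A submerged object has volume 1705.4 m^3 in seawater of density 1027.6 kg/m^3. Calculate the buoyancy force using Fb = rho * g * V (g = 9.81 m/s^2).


Formula: Fb = rho * g * V
Substituting: Fb = 1027.6 * 9.81 * 1705.4
Intermediate: 1027.6 * 9.81 = 10080.756
Result: Fb = 10080.756 * 1705.4 ≈ 17192000 N (5 s.f.)

17192000 N


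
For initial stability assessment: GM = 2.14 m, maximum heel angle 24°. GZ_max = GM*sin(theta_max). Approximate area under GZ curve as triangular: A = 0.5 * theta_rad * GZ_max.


Formula: GZ_max = GM * sin(theta); Area = 0.5 * theta_rad * GZ_max
Step 1 — GZ_max = 2.14 * sin(24°) = 2.14 * 0.406737 = 0.870417 m
Step 2 — theta_rad = 24 * pi/180 = 0.418879 rad
Step 3 — Area = 0.5 * 0.418879 * 0.870417 ≈ 0.18230 m·rad (5 s.f.)

0.18230 m·rad


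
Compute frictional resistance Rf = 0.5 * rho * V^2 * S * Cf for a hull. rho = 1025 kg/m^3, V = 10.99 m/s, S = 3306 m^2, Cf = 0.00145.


Formula: Rf = 0.5 * rho * V^2 * S * Cf
Step 1 — V^2 = 10.99^2 = 120.7801
Step 2 — 0.5 * rho * V^2 = 0.5 * 1025 * 120.7801 = 61899.80125
Step 3 — Rf = 61899.80125 * 3306 * 0.00145 ≈ 296730 N (5 s.f.)

296730 N


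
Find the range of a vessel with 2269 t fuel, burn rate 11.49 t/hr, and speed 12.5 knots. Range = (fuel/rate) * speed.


Formula: endurance = fuel / rate; range = endurance * speed
Step 1 — endurance = 2269 / 11.49 = 197.4761 hours
Step 2 — range = 197.4761 * 12.5 ≈ 2468.5 nautical miles (5 s.f.)

2468.5 NM


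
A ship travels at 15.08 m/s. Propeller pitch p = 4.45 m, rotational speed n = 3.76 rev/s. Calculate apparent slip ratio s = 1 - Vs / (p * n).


Formula: s = 1 - Vs / (p * n)
Step 1 — p * n = 4.45 * 3.76 = 16.732
Step 2 — Vs / (p*n) = 15.08 / 16.732 = 0.901267 (6 d.p.)
Step 3 — s = 1 - 0.901267 = 0.098733

0.098733


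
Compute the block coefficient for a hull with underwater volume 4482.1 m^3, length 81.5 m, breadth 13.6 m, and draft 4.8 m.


Formula: Cb = V / (L * B * T)
Step 1 — L * B * T = 81.5 * 13.6 * 4.8 = 5320.32 m^3
Step 2 — Cb = 4482.1 / 5320.32 ≈ 0.84245 (5 s.f.)

0.84245


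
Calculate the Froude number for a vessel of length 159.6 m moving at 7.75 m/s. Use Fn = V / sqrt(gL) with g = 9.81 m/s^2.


Formula: Fn = V / sqrt(g * L)
Step 1 — g * L = 9.81 * 159.6 = 1565.676
Step 2 — sqrt(g * L) = sqrt(1565.676) = 39.568624
Step 3 — Fn = 7.75 / 39.568624 ≈ 0.19586 (5 s.f.)

0.19586


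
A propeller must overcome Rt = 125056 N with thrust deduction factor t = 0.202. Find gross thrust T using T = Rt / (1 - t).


Formula: T = Rt / (1 - t)
Step 1 — (1 - t) = 1 - 0.202 = 0.798
Step 2 — T = 125056 / 0.798 ≈ 156710 N (5 s.f.)

156710 N


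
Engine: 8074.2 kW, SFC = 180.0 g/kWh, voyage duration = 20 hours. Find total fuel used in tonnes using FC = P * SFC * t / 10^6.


Formula: FC (tonnes) = P * SFC * t / 1,000,000
Step 1 — P * SFC * t = 8074.2 * 180.0 * 20 = 29067120.0 g
Step 2 — FC (tonnes) = 29067120.0 / 1,000,000 ≈ 29.067 tonnes (5 s.f.)

29.067 tonnes


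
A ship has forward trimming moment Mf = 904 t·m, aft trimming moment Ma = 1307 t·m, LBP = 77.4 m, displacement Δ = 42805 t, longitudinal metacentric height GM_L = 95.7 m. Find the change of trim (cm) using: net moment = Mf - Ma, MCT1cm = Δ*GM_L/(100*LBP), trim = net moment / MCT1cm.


Formula: net trimming moment = Mf - Ma; MCT1cm = Δ*GM_L/(100*LBP); trim = net moment / MCT1cm
Step 1 — net trimming moment = 904 - 1307 = -403 t·m
Step 2 — MCT1cm = 42805 * 95.7 / (100 * 77.4) = 529.2556 t·m/cm
Step 3 — trim = -403 / 529.2556 ≈ -0.76145 cm (5 s.f.)

-0.76145 cm


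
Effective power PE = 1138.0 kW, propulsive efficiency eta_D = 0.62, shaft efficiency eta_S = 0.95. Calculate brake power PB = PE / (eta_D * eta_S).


Formula: PB = PE / (eta_D * eta_S)
Step 1 — combined efficiency = eta_D * eta_S = 0.62 * 0.95 = 0.589
Step 2 — PB = 1138.0 / 0.589 ≈ 1932.1 kW (5 s.f.)

1932.1 kW


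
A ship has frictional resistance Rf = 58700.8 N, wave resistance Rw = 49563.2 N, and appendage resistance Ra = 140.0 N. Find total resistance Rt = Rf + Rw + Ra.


Formula: Rt = Rf + Rw + Ra
Substituting: Rt = 58700.8 + 49563.2 + 140.0
Result: Rt = 108404.0 N

108404.0 N


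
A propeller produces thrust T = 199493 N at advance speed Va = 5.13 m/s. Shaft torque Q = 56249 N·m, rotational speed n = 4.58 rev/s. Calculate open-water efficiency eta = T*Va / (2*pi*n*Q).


Formula: eta = T * Va / (2 * pi * n * Q)
Step 1 — numerator = T * Va = 199493 * 5.13 = 1023399.09
Step 2 — 2 * pi * n = 2 * pi * 4.58 = 28.776989
Step 3 — denominator = 28.776989 * 56249 = 1618676.85
Step 4 — eta = 1023399.09 / 1618676.85 ≈ 0.63224 (5 s.f.)

0.63224


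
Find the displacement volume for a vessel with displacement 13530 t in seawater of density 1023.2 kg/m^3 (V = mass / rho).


Formula: V = mass / rho
Step 1 — convert tonnes to kg: 13530 t * 1000 = 13530000 kg
Step 2 — V = 13530000 / 1023.2 ≈ 13223 m^3 (5 s.f.)

13223 m^3


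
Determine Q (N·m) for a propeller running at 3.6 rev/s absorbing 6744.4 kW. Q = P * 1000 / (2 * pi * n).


Formula: Q = P_W / (2 * pi * n)
Step 1 — P_W = 6744.4 kW * 1000 = 6744400.0 W
Step 2 — 2 * pi * n = 2 * pi * 3.6 = 22.619467
Step 3 — Q = 6744400.0 / 22.619467 ≈ 298170 N·m (5 s.f.)

298170 N·m


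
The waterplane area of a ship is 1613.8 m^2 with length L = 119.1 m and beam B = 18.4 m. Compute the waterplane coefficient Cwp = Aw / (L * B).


Formula: Cwp = Aw / (L * B)
Step 1 — L * B = 119.1 * 18.4 = 2191.44 m^2
Step 2 — Cwp = 1613.8 / 2191.44 ≈ 0.73641 (5 s.f.)

0.73641


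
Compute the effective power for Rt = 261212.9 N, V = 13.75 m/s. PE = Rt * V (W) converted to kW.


Formula: PE = Rt * V / 1000 (kW)
Step 1 — PE (W) = 261212.9 * 13.75 = 3591677.375 W
Step 2 — PE (kW) = 3591677.375 / 1000 ≈ 3591.7 kW (5 s.f.)

3591.7 kW


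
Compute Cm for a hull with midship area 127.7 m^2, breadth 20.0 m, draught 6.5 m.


Formula: Cm = Am / (B * T)
Step 1 — B * T = 20.0 * 6.5 = 130.0 m^2
Step 2 — Cm = 127.7 / 130.0 ≈ 0.98231 (5 s.f.)

0.98231


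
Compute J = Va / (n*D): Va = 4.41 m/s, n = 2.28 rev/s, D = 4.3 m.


Formula: J = Va / (n * D)
Step 1 — n * D = 2.28 * 4.3 = 9.804
Step 2 — J = 4.41 / 9.804 ≈ 0.44982 (5 s.f.)

0.44982


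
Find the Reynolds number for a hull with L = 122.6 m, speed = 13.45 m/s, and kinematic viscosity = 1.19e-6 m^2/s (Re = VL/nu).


Formula: Re = V * L / nu
Step 1 — V * L = 13.45 * 122.6 = 1648.97 m^2/s
Step 2 — Re = 1648.97 / 1.19e-6 = 1.39e+09

1.39e+09


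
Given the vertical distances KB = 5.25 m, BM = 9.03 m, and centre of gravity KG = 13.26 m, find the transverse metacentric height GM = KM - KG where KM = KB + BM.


Formula: GM = KB + BM - KG
Step 1 — KM = KB + BM = 5.25 + 9.03 = 14.28 m
Step 2 — GM = KM - KG = 14.28 - 13.26 = 1.02 m

1.02 m


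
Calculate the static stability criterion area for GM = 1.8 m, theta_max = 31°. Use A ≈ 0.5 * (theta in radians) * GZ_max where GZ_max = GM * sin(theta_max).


Formula: GZ_max = GM * sin(theta); Area = 0.5 * theta_rad * GZ_max
Step 1 — GZ_max = 1.8 * sin(31°) = 1.8 * 0.515038 = 0.927068 m
Step 2 — theta_rad = 31 * pi/180 = 0.541052 rad
Step 3 — Area = 0.5 * 0.541052 * 0.927068 ≈ 0.25080 m·rad (5 s.f.)

0.25080 m·rad


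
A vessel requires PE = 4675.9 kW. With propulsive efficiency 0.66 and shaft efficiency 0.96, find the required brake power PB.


Formula: PB = PE / (eta_D * eta_S)
Step 1 — combined efficiency = eta_D * eta_S = 0.66 * 0.96 = 0.6336
Step 2 — PB = 4675.9 / 0.6336 ≈ 7379.9 kW (5 s.f.)

7379.9 kW


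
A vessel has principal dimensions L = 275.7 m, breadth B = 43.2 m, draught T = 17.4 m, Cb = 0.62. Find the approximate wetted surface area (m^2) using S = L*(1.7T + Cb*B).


Formula: S = 1.7*L*T + V/T with V = Cb*L*B*T, i.e. S = L * (1.7*T + Cb*B)
Step 1 — 1.7*T = 1.7 * 17.4 = 29.58 m
Step 2 — Cb*B = 0.62 * 43.2 = 26.784 m
Step 3 — 1.7*T + Cb*B = 29.58 + 26.784 = 56.364 m
Step 4 — S = 275.7 * 56.364 ≈ 15540 m^2 (5 s.f.)

15540 m^2


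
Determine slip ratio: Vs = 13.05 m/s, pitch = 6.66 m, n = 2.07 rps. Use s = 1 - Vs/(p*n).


Formula: s = 1 - Vs / (p * n)
Step 1 — p * n = 6.66 * 2.07 = 13.7862
Step 2 — Vs / (p*n) = 13.05 / 13.7862 = 0.946599 (6 d.p.)
Step 3 — s = 1 - 0.946599 = 0.053401

0.053401


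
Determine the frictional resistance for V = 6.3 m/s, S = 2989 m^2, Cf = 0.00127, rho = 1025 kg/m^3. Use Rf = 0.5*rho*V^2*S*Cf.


Formula: Rf = 0.5 * rho * V^2 * S * Cf
Step 1 — V^2 = 6.3^2 = 39.69
Step 2 — 0.5 * rho * V^2 = 0.5 * 1025 * 39.69 = 20341.125
Step 3 — Rf = 20341.125 * 2989 * 0.00127 ≈ 77216 N (5 s.f.)

77216 N


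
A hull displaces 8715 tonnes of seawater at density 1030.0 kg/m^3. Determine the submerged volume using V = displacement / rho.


Formula: V = mass / rho
Step 1 — convert tonnes to kg: 8715 t * 1000 = 8715000 kg
Step 2 — V = 8715000 / 1030.0 ≈ 8461.2 m^3 (5 s.f.)

8461.2 m^3


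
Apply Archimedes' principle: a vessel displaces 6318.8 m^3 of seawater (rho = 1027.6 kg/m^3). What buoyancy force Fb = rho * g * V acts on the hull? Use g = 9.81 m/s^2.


Formula: Fb = rho * g * V
Substituting: Fb = 1027.6 * 9.81 * 6318.8
Intermediate: 1027.6 * 9.81 = 10080.756
Result: Fb = 10080.756 * 6318.8 ≈ 63698000 N (5 s.f.)

63698000 N


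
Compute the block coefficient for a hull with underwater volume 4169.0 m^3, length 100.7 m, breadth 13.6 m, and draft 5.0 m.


Formula: Cb = V / (L * B * T)
Step 1 — L * B * T = 100.7 * 13.6 * 5.0 = 6847.6 m^3
Step 2 — Cb = 4169.0 / 6847.6 ≈ 0.60883 (5 s.f.)

0.60883


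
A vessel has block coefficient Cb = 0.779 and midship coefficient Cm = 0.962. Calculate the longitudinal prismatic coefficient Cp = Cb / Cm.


Formula: Cp = Cb / Cm
Substituting: Cp = 0.779 / 0.962
Result: Cp ≈ 0.80977 (5 s.f.)

0.80977


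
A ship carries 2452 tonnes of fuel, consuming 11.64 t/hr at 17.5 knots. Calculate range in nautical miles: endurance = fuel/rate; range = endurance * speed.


Formula: endurance = fuel / rate; range = endurance * speed
Step 1 — endurance = 2452 / 11.64 = 210.6529 hours
Step 2 — range = 210.6529 * 17.5 ≈ 3686.4 nautical miles (5 s.f.)

3686.4 NM


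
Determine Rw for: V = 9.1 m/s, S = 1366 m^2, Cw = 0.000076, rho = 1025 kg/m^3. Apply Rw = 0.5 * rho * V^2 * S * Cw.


Formula: Rw = 0.5 * rho * V^2 * S * Cw
Step 1 — V^2 = 9.1^2 = 82.81
Step 2 — 0.5 * rho * V^2 = 0.5 * 1025 * 82.81 = 42440.125
Step 3 — Rw = 42440.125 * 1366 * 0.000076 ≈ 4406.0 N (5 s.f.)

4406.0 N


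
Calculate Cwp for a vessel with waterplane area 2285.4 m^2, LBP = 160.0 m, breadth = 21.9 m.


Formula: Cwp = Aw / (L * B)
Step 1 — L * B = 160.0 * 21.9 = 3504.0 m^2
Step 2 — Cwp = 2285.4 / 3504.0 ≈ 0.65223 (5 s.f.)

0.65223


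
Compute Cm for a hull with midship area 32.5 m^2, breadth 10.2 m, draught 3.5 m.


Formula: Cm = Am / (B * T)
Step 1 — B * T = 10.2 * 3.5 = 35.7 m^2
Step 2 — Cm = 32.5 / 35.7 ≈ 0.91036 (5 s.f.)

0.91036


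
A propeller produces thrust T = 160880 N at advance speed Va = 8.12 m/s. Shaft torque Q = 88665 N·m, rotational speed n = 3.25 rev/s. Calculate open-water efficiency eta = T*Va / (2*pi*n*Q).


Formula: eta = T * Va / (2 * pi * n * Q)
Step 1 — numerator = T * Va = 160880 * 8.12 = 1306345.6
Step 2 — 2 * pi * n = 2 * pi * 3.25 = 20.420352
Step 3 — denominator = 20.420352 * 88665 = 1810570.51
Step 4 — eta = 1306345.6 / 1810570.51 ≈ 0.72151 (5 s.f.)

0.72151


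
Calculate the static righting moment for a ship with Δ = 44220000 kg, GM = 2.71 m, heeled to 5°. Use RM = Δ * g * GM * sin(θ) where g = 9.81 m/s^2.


Formula: GZ = GM * sin(theta); RM = disp * g * GZ
Step 1 — GZ = 2.71 * sin(5°) = 2.71 * 0.087156 = 0.236193 m
Step 2 — RM = 44220000 * 9.81 * 0.236193 ≈ 102460000 N·m (5 s.f.)

102460000 N·m


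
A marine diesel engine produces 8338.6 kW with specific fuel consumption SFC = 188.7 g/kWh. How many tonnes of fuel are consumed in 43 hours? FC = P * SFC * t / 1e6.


Formula: FC (tonnes) = P * SFC * t / 1,000,000
Step 1 — P * SFC * t = 8338.6 * 188.7 * 43 = 67660234.26 g
Step 2 — FC (tonnes) = 67660234.26 / 1,000,000 ≈ 67.660 tonnes (5 s.f.)

67.660 tonnes


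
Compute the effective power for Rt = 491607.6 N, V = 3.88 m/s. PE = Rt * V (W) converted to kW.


Formula: PE = Rt * V / 1000 (kW)
Step 1 — PE (W) = 491607.6 * 3.88 = 1907437.488 W
Step 2 — PE (kW) = 1907437.488 / 1000 ≈ 1907.4 kW (5 s.f.)

1907.4 kW


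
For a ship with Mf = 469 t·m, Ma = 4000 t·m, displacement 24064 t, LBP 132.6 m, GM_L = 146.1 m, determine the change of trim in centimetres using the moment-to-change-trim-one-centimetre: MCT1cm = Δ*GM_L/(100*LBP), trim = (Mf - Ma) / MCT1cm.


Formula: net trimming moment = Mf - Ma; MCT1cm = Δ*GM_L/(100*LBP); trim = net moment / MCT1cm
Step 1 — net trimming moment = 469 - 4000 = -3531 t·m
Step 2 — MCT1cm = 24064 * 146.1 / (100 * 132.6) = 265.1395 t·m/cm
Step 3 — trim = -3531 / 265.1395 ≈ -13.318 cm (5 s.f.)

-13.318 cm


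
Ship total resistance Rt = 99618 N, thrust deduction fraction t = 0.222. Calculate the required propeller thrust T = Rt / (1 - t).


Formula: T = Rt / (1 - t)
Step 1 — (1 - t) = 1 - 0.222 = 0.778
Step 2 — T = 99618 / 0.778 ≈ 128040 N (5 s.f.)

128040 N


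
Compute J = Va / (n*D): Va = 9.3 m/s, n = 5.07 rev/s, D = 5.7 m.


Formula: J = Va / (n * D)
Step 1 — n * D = 5.07 * 5.7 = 28.899
Step 2 — J = 9.3 / 28.899 ≈ 0.32181 (5 s.f.)

0.32181


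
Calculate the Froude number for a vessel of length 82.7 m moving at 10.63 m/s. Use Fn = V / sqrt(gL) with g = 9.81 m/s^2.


Formula: Fn = V / sqrt(g * L)
Step 1 — g * L = 9.81 * 82.7 = 811.287
Step 2 — sqrt(g * L) = sqrt(811.287) = 28.4831
Step 3 — Fn = 10.63 / 28.4831 ≈ 0.37320 (5 s.f.)

0.37320


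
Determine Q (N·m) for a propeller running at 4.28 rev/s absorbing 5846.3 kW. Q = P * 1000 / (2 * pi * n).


Formula: Q = P_W / (2 * pi * n)
Step 1 — P_W = 5846.3 kW * 1000 = 5846300.0 W
Step 2 — 2 * pi * n = 2 * pi * 4.28 = 26.892033
Step 3 — Q = 5846300.0 / 26.892033 ≈ 217400 N·m (5 s.f.)

217400 N·m


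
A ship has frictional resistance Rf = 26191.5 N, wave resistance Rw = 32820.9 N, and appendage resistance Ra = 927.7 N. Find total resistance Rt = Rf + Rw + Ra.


Formula: Rt = Rf + Rw + Ra
Substituting: Rt = 26191.5 + 32820.9 + 927.7
Result: Rt = 59940.1 N

59940.1 N


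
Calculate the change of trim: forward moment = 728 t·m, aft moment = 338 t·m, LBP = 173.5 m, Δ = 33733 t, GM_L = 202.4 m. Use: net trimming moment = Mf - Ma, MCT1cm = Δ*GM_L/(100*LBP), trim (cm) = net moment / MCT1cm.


Formula: net trimming moment = Mf - Ma; MCT1cm = Δ*GM_L/(100*LBP); trim = net moment / MCT1cm
Step 1 — net trimming moment = 728 - 338 = 390 t·m
Step 2 — MCT1cm = 33733 * 202.4 / (100 * 173.5) = 393.5193 t·m/cm
Step 3 — trim = 390 / 393.5193 ≈ 0.99106 cm (5 s.f.)

0.99106 cm


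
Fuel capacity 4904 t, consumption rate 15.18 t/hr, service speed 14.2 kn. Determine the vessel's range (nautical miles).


Formula: endurance = fuel / rate; range = endurance * speed
Step 1 — endurance = 4904 / 15.18 = 323.0567 hours
Step 2 — range = 323.0567 * 14.2 ≈ 4587.4 nautical miles (5 s.f.)

4587.4 NM


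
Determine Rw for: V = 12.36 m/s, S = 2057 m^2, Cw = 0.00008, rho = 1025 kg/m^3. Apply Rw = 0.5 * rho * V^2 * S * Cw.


Formula: Rw = 0.5 * rho * V^2 * S * Cw
Step 1 — V^2 = 12.36^2 = 152.7696
Step 2 — 0.5 * rho * V^2 = 0.5 * 1025 * 152.7696 = 78294.42
Step 3 — Rw = 78294.42 * 2057 * 0.00008 ≈ 12884 N (5 s.f.)

12884 N


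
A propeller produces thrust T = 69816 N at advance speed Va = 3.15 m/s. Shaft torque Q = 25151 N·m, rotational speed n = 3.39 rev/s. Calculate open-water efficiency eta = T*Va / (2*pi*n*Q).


Formula: eta = T * Va / (2 * pi * n * Q)
Step 1 — numerator = T * Va = 69816 * 3.15 = 219920.4
Step 2 — 2 * pi * n = 2 * pi * 3.39 = 21.299998
Step 3 — denominator = 21.299998 * 25151 = 535716.25
Step 4 — eta = 219920.4 / 535716.25 ≈ 0.41052 (5 s.f.)

0.41052


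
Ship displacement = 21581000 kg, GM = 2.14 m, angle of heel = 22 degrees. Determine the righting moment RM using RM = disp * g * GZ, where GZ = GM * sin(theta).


Formula: GZ = GM * sin(theta); RM = disp * g * GZ
Step 1 — GZ = 2.14 * sin(22°) = 2.14 * 0.374607 = 0.801659 m
Step 2 — RM = 21581000 * 9.81 * 0.801659 ≈ 169720000 N·m (5 s.f.)

169720000 N·m


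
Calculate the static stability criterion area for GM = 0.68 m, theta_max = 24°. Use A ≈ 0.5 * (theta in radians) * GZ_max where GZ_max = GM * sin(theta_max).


Formula: GZ_max = GM * sin(theta); Area = 0.5 * theta_rad * GZ_max
Step 1 — GZ_max = 0.68 * sin(24°) = 0.68 * 0.406737 = 0.276581 m
Step 2 — theta_rad = 24 * pi/180 = 0.418879 rad
Step 3 — Area = 0.5 * 0.418879 * 0.276581 ≈ 0.057927 m·rad (5 s.f.)

0.057927 m·rad


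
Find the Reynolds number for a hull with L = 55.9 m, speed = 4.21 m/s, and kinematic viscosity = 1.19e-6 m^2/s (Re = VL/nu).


Formula: Re = V * L / nu
Step 1 — V * L = 4.21 * 55.9 = 235.339 m^2/s
Step 2 — Re = 235.339 / 1.19e-6 = 1.98e+08

1.98e+08


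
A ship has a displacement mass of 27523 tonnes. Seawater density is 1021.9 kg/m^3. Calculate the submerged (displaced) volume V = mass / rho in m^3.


Formula: V = mass / rho
Step 1 — convert tonnes to kg: 27523 t * 1000 = 27523000 kg
Step 2 — V = 27523000 / 1021.9 ≈ 26933 m^3 (5 s.f.)

26933 m^3


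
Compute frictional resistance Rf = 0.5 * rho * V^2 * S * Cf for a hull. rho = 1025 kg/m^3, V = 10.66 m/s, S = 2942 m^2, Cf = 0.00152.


Formula: Rf = 0.5 * rho * V^2 * S * Cf
Step 1 — V^2 = 10.66^2 = 113.6356
Step 2 — 0.5 * rho * V^2 = 0.5 * 1025 * 113.6356 = 58238.245
Step 3 — Rf = 58238.245 * 2942 * 0.00152 ≈ 260430 N (5 s.f.)

260430 N


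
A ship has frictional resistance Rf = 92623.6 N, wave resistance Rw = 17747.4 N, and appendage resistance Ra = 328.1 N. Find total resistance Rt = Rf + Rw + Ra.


Formula: Rt = Rf + Rw + Ra
Substituting: Rt = 92623.6 + 17747.4 + 328.1
Result: Rt = 110699.1 N

110699.1 N


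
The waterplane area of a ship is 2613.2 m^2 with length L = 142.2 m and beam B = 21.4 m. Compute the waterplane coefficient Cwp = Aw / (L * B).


Formula: Cwp = Aw / (L * B)
Step 1 — L * B = 142.2 * 21.4 = 3043.08 m^2
Step 2 — Cwp = 2613.2 / 3043.08 ≈ 0.85874 (5 s.f.)

0.85874


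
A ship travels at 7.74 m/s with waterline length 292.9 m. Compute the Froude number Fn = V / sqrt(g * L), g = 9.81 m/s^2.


Formula: Fn = V / sqrt(g * L)
Step 1 — g * L = 9.81 * 292.9 = 2873.349
Step 2 — sqrt(g * L) = sqrt(2873.349) = 53.603629
Step 3 — Fn = 7.74 / 53.603629 ≈ 0.14439 (5 s.f.)

0.14439


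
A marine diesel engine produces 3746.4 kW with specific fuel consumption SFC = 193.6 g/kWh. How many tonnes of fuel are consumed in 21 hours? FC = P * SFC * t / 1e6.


Formula: FC (tonnes) = P * SFC * t / 1,000,000
Step 1 — P * SFC * t = 3746.4 * 193.6 * 21 = 15231363.84 g
Step 2 — FC (tonnes) = 15231363.84 / 1,000,000 ≈ 15.231 tonnes (5 s.f.)

15.231 tonnes


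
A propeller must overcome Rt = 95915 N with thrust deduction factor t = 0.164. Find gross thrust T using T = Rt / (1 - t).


Formula: T = Rt / (1 - t)
Step 1 — (1 - t) = 1 - 0.164 = 0.836
Step 2 — T = 95915 / 0.836 ≈ 114730 N (5 s.f.)

114730 N


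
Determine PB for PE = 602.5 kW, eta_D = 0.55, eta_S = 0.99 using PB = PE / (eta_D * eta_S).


Formula: PB = PE / (eta_D * eta_S)
Step 1 — combined efficiency = eta_D * eta_S = 0.55 * 0.99 = 0.5445
Step 2 — PB = 602.5 / 0.5445 ≈ 1106.5 kW (5 s.f.)

1106.5 kW


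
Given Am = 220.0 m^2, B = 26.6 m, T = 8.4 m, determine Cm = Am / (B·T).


Formula: Cm = Am / (B * T)
Step 1 — B * T = 26.6 * 8.4 = 223.44 m^2
Step 2 — Cm = 220.0 / 223.44 ≈ 0.98460 (5 s.f.)

0.98460


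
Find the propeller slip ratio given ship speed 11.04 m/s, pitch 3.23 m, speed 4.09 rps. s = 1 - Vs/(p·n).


Formula: s = 1 - Vs / (p * n)
Step 1 — p * n = 3.23 * 4.09 = 13.2107
Step 2 — Vs / (p*n) = 11.04 / 13.2107 = 0.835686 (6 d.p.)
Step 3 — s = 1 - 0.835686 = 0.164314

0.164314


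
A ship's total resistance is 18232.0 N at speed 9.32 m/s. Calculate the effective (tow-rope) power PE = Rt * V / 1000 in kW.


Formula: PE = Rt * V / 1000 (kW)
Step 1 — PE (W) = 18232.0 * 9.32 = 169922.24 W
Step 2 — PE (kW) = 169922.24 / 1000 ≈ 169.92 kW (5 s.f.)

169.92 kW


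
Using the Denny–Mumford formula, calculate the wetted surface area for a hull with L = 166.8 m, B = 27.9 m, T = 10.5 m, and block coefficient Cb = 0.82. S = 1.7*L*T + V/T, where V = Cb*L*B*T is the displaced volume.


Formula: S = 1.7*L*T + V/T with V = Cb*L*B*T, i.e. S = L * (1.7*T + Cb*B)
Step 1 — 1.7*T = 1.7 * 10.5 = 17.85 m
Step 2 — Cb*B = 0.82 * 27.9 = 22.878 m
Step 3 — 1.7*T + Cb*B = 17.85 + 22.878 = 40.728 m
Step 4 — S = 166.8 * 40.728 ≈ 6793.4 m^2 (5 s.f.)

6793.4 m^2


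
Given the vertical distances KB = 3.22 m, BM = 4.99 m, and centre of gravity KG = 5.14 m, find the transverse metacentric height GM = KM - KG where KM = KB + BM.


Formula: GM = KB + BM - KG
Step 1 — KM = KB + BM = 3.22 + 4.99 = 8.21 m
Step 2 — GM = KM - KG = 8.21 - 5.14 = 3.07 m

3.07 m


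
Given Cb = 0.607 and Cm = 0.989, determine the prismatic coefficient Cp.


Formula: Cp = Cb / Cm
Substituting: Cp = 0.607 / 0.989
Result: Cp ≈ 0.61375 (5 s.f.)

0.61375


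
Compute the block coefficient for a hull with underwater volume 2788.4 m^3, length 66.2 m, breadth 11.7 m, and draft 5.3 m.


Formula: Cb = V / (L * B * T)
Step 1 — L * B * T = 66.2 * 11.7 * 5.3 = 4105.062 m^3
Step 2 — Cb = 2788.4 / 4105.062 ≈ 0.67926 (5 s.f.)

0.67926


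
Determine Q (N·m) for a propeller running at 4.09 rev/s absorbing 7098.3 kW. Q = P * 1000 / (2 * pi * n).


Formula: Q = P_W / (2 * pi * n)
Step 1 — P_W = 7098.3 kW * 1000 = 7098300.0 W
Step 2 — 2 * pi * n = 2 * pi * 4.09 = 25.698228
Step 3 — Q = 7098300.0 / 25.698228 ≈ 276220 N·m (5 s.f.)

276220 N·m


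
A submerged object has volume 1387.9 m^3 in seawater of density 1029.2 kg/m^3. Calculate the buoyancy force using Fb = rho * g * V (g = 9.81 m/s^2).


Formula: Fb = rho * g * V
Substituting: Fb = 1029.2 * 9.81 * 1387.9
Intermediate: 1029.2 * 9.81 = 10096.452
Result: Fb = 10096.452 * 1387.9 ≈ 14013000 N (5 s.f.)

14013000 N


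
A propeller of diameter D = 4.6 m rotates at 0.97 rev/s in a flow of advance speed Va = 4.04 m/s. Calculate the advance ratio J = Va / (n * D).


Formula: J = Va / (n * D)
Step 1 — n * D = 0.97 * 4.6 = 4.462
Step 2 — J = 4.04 / 4.462 ≈ 0.90542 (5 s.f.)

0.90542


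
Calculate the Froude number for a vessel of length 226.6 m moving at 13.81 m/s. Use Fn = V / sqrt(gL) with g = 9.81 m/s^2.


Formula: Fn = V / sqrt(g * L)
Step 1 — g * L = 9.81 * 226.6 = 2222.946
Step 2 — sqrt(g * L) = sqrt(2222.946) = 47.148128
Step 3 — Fn = 13.81 / 47.148128 ≈ 0.29291 (5 s.f.)

0.29291


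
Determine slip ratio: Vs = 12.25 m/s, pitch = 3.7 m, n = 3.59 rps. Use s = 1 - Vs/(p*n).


Formula: s = 1 - Vs / (p * n)
Step 1 — p * n = 3.7 * 3.59 = 13.283
Step 2 — Vs / (p*n) = 12.25 / 13.283 = 0.922231 (6 d.p.)
Step 3 — s = 1 - 0.922231 = 0.077769

0.077769


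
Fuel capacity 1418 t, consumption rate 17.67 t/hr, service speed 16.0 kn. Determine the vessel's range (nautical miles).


Formula: endurance = fuel / rate; range = endurance * speed
Step 1 — endurance = 1418 / 17.67 = 80.249 hours
Step 2 — range = 80.249 * 16.0 ≈ 1284.0 nautical miles (5 s.f.)

1284.0 NM


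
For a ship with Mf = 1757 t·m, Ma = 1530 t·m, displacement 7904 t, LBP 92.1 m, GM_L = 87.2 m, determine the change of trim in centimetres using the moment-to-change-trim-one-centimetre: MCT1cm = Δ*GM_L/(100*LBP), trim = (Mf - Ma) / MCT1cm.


Formula: net trimming moment = Mf - Ma; MCT1cm = Δ*GM_L/(100*LBP); trim = net moment / MCT1cm
Step 1 — net trimming moment = 1757 - 1530 = 227 t·m
Step 2 — MCT1cm = 7904 * 87.2 / (100 * 92.1) = 74.8348 t·m/cm
Step 3 — trim = 227 / 74.8348 ≈ 3.0333 cm (5 s.f.)

3.0333 cm


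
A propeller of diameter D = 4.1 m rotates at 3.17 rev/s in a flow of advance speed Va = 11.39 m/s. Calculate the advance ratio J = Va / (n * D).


Formula: J = Va / (n * D)
Step 1 — n * D = 3.17 * 4.1 = 12.997
Step 2 — J = 11.39 / 12.997 ≈ 0.87636 (5 s.f.)

0.87636


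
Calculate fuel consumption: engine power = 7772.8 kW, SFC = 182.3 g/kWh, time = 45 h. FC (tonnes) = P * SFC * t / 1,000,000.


Formula: FC (tonnes) = P * SFC * t / 1,000,000
Step 1 — P * SFC * t = 7772.8 * 182.3 * 45 = 63764164.8 g
Step 2 — FC (tonnes) = 63764164.8 / 1,000,000 ≈ 63.764 tonnes (5 s.f.)

63.764 tonnes


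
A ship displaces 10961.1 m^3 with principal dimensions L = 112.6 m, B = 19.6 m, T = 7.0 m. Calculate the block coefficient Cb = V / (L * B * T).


Formula: Cb = V / (L * B * T)
Step 1 — L * B * T = 112.6 * 19.6 * 7.0 = 15448.72 m^3
Step 2 — Cb = 10961.1 / 15448.72 ≈ 0.70952 (5 s.f.)

0.70952
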